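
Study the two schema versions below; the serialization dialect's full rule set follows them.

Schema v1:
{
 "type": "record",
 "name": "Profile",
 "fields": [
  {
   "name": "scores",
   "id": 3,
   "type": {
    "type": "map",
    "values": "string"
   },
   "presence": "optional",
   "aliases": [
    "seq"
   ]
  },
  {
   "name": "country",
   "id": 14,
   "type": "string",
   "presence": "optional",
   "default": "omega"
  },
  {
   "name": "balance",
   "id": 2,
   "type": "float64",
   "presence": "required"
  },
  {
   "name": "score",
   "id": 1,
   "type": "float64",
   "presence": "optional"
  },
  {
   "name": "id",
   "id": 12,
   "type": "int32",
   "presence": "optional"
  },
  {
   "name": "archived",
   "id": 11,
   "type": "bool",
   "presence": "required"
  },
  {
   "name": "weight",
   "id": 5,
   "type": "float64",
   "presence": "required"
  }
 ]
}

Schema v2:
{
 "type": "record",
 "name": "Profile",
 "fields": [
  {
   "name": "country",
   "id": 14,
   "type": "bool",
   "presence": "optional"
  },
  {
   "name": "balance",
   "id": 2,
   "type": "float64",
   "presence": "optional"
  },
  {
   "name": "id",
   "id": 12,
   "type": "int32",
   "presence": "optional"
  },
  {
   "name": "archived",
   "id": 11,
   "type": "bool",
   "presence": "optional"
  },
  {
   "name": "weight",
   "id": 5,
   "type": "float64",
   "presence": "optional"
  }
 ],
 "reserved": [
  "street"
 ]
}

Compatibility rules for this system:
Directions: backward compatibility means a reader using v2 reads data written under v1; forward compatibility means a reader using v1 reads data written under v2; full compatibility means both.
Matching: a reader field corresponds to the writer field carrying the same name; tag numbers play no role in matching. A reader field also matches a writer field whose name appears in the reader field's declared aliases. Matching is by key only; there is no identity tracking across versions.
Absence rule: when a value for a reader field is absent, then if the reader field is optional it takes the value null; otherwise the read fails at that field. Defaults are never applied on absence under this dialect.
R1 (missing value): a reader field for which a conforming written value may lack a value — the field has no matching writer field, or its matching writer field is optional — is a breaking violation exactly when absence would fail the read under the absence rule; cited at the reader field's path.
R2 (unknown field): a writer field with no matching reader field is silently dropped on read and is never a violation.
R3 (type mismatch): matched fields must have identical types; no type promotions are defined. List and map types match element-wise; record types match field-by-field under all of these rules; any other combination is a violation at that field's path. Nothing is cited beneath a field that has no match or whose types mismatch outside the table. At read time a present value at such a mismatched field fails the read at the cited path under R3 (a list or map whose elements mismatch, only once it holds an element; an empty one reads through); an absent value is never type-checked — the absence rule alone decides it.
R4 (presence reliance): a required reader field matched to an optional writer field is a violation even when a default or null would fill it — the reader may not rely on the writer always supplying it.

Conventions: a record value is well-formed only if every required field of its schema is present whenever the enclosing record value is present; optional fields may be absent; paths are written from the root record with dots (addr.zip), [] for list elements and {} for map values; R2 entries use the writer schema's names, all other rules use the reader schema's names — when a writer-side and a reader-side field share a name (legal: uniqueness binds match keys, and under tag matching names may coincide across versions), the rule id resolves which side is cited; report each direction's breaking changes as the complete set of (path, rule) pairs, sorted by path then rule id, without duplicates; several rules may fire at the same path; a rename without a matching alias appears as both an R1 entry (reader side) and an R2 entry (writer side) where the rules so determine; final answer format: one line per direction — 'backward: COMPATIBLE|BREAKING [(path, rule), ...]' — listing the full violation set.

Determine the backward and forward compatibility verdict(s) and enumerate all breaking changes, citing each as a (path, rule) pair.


arrows below run writer -> reader for Profile
checking backward for Profile: reader v2 against writer v1:
  country: string -> bool, writer optional; from country
  balance: float64 -> float64, writer required; from balance
  id: int32 -> int32, writer optional; from id
  archived: bool -> bool, writer required; from archived
  weight: float64 -> float64, writer required; from weight
  scores (writer side), unknown to reader
  score (writer side), unknown to reader
  rule R3 violated at country
  => backward verdict for Profile: BREAKING, 1 violation(s)
checking forward for Profile: reader v1 against writer v2:
  no writer field matches reader scores
  country: bool -> string, writer optional; from country
  balance: float64 -> float64, writer optional; from balance
  no writer field matches reader score
  id: int32 -> int32, writer optional; from id
  archived: bool -> bool, writer optional; from archived
  weight: float64 -> float64, writer optional; from weight
  rule R1 violated at archived
  rule R4 violated at archived
  rule R1 violated at balance
  rule R4 violated at balance
  rule R3 violated at country
  rule R1 violated at weight
  rule R4 violated at weight
  => forward verdict for Profile: BREAKING, 7 violation(s)

backward: BREAKING [(country, R3)]; forward: BREAKING [(archived, R1), (archived, R4), (balance, R1), (balance, R4), (country, R3), (weight, R1), (weight, R4)]


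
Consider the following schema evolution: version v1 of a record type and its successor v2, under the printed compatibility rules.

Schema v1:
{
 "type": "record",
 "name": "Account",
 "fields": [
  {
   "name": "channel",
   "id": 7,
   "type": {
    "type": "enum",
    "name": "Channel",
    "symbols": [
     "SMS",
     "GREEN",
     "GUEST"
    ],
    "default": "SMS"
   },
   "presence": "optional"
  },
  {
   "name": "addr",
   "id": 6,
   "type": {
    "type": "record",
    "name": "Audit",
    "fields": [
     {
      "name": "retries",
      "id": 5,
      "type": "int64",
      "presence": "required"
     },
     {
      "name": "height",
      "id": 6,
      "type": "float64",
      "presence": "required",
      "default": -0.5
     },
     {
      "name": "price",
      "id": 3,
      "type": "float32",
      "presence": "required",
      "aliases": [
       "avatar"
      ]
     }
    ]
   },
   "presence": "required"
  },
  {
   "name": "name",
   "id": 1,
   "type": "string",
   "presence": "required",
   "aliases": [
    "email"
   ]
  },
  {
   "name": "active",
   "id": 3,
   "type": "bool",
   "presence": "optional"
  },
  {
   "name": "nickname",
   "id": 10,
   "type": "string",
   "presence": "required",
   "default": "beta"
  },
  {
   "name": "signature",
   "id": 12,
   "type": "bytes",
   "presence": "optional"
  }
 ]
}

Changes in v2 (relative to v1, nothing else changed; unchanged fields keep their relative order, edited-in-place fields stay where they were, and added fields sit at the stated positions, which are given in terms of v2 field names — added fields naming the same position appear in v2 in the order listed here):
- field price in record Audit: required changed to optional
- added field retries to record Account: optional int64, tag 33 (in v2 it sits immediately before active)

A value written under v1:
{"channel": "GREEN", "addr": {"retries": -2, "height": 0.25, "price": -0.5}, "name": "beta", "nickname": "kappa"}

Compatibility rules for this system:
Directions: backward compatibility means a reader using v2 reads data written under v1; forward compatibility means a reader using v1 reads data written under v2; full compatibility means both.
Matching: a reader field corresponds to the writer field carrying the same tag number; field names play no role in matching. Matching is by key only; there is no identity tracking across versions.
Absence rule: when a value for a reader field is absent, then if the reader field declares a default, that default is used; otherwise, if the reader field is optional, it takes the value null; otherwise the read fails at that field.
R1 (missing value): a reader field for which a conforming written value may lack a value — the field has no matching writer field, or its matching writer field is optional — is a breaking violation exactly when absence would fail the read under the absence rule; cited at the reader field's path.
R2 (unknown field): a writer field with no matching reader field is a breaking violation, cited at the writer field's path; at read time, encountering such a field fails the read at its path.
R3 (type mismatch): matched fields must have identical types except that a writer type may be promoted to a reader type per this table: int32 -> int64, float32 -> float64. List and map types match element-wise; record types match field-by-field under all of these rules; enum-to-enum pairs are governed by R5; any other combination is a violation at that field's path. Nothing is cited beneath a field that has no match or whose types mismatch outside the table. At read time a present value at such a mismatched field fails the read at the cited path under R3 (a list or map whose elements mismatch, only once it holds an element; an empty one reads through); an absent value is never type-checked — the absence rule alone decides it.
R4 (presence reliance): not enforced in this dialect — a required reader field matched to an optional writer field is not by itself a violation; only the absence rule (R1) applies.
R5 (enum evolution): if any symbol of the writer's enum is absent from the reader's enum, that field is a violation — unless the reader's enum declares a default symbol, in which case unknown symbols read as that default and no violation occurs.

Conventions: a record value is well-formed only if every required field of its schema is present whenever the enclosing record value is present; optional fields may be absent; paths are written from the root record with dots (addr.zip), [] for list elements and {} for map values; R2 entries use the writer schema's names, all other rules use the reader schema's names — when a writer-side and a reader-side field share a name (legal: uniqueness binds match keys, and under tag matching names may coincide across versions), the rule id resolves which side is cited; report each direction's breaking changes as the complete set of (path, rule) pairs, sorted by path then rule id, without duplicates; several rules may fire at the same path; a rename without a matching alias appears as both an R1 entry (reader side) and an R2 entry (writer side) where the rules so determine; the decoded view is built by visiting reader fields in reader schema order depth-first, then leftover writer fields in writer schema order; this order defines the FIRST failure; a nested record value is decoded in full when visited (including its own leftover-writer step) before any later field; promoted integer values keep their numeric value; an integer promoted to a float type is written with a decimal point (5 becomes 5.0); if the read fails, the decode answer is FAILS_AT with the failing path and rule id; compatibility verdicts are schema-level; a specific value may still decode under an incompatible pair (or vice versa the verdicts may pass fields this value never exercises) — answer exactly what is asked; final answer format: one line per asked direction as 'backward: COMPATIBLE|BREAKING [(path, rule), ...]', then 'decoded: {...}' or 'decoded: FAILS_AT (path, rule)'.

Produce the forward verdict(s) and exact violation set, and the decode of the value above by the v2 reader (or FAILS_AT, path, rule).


the writer's type comes first in each Account pair
checking forward for Account: reader v1 against writer v2:
  channel: paired with writer channel (Channel -> Channel; writer optional)
  addr: paired with writer addr (Audit -> Audit; writer required)
  name: paired with writer name (string -> string; writer required)
  active: paired with writer active (bool -> bool; writer optional)
  nickname: paired with writer nickname (string -> string; writer required)
  signature: paired with writer signature (bytes -> bytes; writer optional)
  writer field retries has no reader counterpart
  addr.retries: paired with writer addr.retries (int64 -> int64; writer required)
  addr.height: paired with writer addr.height (float64 -> float64; writer required)
  addr.price: paired with writer addr.price (float32 -> float32; writer optional)
  violation R1 at addr.price
  violation R2 at retries
  forward on Account therefore BREAKING (2)
decoding the Account value with the v2 reader:
  channel := "GREEN"
  addr.retries := -2
  addr.height := 0.25
  addr.price := -0.5
  name := "beta"
  retries := null (absent, optional -> null)
  active := null (absent, optional -> null)
  nickname := "kappa"
  signature := null (absent, optional -> null)
  => decoded: {"channel": "GREEN", "addr": {"retries": -2, "height": 0.25, "price": -0.5}, "name": "beta", "retries": null, "active": null, "nickname": "kappa", "signature": null}

forward: BREAKING [(addr.price, R1), (retries, R2)]; decoded: {"channel": "GREEN", "addr": {"retries": -2, "height": 0.25, "price": -0.5}, "name": "beta", "retries": null, "active": null, "nickname": "kappa", "signature": null}


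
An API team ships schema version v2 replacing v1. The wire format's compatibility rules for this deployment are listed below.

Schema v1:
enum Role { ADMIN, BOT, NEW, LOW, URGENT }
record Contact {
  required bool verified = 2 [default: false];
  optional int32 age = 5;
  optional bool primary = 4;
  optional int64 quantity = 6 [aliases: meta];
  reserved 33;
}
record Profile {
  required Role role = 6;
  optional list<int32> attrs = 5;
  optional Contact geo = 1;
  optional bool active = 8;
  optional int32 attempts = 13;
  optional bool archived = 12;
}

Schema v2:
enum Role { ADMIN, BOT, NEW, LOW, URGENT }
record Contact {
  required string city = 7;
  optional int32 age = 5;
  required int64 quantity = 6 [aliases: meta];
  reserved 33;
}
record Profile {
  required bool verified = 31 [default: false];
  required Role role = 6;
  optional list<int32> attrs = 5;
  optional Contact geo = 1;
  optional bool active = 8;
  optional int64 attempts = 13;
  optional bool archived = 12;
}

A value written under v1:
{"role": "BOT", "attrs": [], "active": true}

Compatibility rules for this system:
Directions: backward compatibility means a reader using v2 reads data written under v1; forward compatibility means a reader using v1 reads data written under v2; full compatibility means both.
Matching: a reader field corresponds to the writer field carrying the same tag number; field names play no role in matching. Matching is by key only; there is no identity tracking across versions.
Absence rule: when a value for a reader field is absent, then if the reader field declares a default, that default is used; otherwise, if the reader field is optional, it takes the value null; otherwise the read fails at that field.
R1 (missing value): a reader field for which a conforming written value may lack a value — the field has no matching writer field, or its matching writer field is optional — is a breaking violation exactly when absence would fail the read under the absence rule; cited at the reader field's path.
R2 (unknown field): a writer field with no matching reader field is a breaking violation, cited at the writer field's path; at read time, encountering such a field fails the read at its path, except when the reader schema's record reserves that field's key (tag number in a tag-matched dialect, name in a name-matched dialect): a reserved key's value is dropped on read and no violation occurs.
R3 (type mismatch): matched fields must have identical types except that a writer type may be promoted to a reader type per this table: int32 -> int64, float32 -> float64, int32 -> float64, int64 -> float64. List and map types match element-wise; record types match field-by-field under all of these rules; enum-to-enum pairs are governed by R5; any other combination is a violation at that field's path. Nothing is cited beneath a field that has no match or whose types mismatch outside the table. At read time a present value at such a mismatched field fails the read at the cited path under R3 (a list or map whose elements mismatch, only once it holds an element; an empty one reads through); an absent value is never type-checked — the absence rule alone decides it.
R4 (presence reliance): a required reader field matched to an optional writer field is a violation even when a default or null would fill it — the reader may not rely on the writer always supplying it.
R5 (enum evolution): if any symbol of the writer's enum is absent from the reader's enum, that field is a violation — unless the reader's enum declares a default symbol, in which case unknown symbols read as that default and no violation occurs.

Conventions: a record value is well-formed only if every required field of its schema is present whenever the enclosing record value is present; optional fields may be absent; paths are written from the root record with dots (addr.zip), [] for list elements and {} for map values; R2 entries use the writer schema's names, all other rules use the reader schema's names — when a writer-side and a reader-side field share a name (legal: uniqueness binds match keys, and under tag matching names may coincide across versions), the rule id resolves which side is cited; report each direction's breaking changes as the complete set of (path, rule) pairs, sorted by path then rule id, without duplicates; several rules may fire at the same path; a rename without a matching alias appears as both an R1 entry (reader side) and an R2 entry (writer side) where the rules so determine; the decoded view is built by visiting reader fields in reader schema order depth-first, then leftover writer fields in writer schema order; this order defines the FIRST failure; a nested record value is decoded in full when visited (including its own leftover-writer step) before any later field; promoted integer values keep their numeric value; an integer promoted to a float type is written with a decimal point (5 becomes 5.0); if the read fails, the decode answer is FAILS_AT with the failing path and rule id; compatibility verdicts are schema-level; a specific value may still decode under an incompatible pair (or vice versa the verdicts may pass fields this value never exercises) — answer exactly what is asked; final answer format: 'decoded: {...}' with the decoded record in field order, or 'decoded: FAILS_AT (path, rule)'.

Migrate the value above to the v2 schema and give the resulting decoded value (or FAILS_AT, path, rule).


each type pair in Profile: writer, then reader
decode (reader v2):
  verified := false (absent -> default)
  role := "BOT"
  attrs := []
  geo := null (absent, optional -> null)
  active := true
  attempts := null (absent, optional -> null)
  archived := null (absent, optional -> null)
  => decoded: {"verified": false, "role": "BOT", "attrs": [], "geo": null, "active": true, "attempts": null, "archived": null}
the other Profile changes do not affect what is asked:
  added field city to record Contact: required string, tag 7 (in v2 it sits immediately before age) -> affects the rule determinations only; this particular Profile value decodes identically
  removed field verified from record Contact -> affects the rule determinations only; this particular Profile value decodes identically
  field quantity in record Contact: optional changed to required -> affects the rule determinations only; this particular Profile value decodes identically
  removed field primary from record Contact -> affects the rule determinations only; this particular Profile value decodes identically
  field attempts in record Profile: type int32 changed to int64 -> affects the rule determinations only; this particular Profile value decodes identically

decoded: {"verified": false, "role": "BOT", "attrs": [], "geo": null, "active": true, "attempts": null, "archived": null}


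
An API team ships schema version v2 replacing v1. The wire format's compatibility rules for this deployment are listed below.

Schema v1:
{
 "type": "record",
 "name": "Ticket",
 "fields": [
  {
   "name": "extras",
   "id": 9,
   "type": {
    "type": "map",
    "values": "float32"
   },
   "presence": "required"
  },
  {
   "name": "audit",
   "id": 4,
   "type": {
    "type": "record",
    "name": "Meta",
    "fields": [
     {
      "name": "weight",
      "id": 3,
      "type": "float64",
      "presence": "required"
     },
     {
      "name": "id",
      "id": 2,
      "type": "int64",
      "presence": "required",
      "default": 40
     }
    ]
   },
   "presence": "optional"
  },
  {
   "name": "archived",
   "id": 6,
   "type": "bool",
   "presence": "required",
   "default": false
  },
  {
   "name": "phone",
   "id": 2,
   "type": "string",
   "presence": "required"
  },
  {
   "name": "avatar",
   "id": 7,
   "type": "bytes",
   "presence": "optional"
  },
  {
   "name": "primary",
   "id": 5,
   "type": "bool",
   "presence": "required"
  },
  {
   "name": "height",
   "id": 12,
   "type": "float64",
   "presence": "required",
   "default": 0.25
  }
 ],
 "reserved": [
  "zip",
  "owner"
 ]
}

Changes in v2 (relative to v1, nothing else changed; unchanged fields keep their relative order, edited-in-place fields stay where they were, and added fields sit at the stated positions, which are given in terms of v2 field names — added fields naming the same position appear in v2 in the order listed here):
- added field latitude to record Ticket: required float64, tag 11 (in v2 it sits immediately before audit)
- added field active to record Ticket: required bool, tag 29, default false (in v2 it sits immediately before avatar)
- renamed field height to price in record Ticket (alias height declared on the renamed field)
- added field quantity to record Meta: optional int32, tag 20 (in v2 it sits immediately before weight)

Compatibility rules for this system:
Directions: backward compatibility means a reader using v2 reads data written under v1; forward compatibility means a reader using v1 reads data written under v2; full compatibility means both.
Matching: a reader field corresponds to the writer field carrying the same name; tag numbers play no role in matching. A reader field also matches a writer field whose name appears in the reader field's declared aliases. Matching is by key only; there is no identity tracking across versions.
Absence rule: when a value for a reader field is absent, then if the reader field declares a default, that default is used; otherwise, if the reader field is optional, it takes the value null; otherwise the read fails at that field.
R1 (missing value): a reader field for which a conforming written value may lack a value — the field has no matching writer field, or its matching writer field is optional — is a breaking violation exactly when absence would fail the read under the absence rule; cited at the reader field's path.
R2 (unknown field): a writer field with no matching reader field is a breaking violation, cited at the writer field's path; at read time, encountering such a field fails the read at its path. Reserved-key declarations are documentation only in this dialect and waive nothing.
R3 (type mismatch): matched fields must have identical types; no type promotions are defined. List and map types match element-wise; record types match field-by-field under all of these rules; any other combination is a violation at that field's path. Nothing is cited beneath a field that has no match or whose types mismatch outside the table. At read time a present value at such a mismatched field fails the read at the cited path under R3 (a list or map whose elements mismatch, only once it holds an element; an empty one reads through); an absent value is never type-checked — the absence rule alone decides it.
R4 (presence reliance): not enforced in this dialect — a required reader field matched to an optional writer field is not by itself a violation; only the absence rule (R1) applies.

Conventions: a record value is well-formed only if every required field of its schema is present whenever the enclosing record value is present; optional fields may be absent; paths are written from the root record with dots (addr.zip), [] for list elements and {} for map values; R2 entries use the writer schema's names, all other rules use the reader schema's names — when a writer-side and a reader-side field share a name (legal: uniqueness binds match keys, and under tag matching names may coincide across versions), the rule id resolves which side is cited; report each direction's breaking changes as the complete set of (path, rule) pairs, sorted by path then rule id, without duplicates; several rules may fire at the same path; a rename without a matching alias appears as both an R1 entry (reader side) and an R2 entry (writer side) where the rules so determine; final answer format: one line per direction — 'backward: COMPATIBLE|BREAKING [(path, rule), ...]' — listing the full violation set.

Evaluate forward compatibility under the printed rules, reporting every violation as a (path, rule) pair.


arrows below run writer -> reader for Ticket
forward for Ticket (reader v1, writer v2):
  extras <- extras (map<string, float32> -> map<string, float32>, writer required)
  audit <- audit (Meta -> Meta, writer optional)
  archived <- archived (bool -> bool, writer required)
  phone <- phone (string -> string, writer required)
  avatar <- avatar (bytes -> bytes, writer optional)
  primary <- primary (bool -> bool, writer required)
  height: no writer match
  latitude (writer side), unknown to reader
  active (writer side), unknown to reader
  price (writer side), unknown to reader
  audit.weight <- audit.weight (float64 -> float64, writer required)
  audit.id <- audit.id (int64 -> int64, writer required)
  audit.quantity (writer side), unknown to reader
  breaking: (active, R2)
  breaking: (audit.quantity, R2)
  breaking: (latitude, R2)
  breaking: (price, R2)
  => 4 violation(s): forward is BREAKING for Ticket

forward: BREAKING [(active, R2), (audit.quantity, R2), (latitude, R2), (price, R2)]


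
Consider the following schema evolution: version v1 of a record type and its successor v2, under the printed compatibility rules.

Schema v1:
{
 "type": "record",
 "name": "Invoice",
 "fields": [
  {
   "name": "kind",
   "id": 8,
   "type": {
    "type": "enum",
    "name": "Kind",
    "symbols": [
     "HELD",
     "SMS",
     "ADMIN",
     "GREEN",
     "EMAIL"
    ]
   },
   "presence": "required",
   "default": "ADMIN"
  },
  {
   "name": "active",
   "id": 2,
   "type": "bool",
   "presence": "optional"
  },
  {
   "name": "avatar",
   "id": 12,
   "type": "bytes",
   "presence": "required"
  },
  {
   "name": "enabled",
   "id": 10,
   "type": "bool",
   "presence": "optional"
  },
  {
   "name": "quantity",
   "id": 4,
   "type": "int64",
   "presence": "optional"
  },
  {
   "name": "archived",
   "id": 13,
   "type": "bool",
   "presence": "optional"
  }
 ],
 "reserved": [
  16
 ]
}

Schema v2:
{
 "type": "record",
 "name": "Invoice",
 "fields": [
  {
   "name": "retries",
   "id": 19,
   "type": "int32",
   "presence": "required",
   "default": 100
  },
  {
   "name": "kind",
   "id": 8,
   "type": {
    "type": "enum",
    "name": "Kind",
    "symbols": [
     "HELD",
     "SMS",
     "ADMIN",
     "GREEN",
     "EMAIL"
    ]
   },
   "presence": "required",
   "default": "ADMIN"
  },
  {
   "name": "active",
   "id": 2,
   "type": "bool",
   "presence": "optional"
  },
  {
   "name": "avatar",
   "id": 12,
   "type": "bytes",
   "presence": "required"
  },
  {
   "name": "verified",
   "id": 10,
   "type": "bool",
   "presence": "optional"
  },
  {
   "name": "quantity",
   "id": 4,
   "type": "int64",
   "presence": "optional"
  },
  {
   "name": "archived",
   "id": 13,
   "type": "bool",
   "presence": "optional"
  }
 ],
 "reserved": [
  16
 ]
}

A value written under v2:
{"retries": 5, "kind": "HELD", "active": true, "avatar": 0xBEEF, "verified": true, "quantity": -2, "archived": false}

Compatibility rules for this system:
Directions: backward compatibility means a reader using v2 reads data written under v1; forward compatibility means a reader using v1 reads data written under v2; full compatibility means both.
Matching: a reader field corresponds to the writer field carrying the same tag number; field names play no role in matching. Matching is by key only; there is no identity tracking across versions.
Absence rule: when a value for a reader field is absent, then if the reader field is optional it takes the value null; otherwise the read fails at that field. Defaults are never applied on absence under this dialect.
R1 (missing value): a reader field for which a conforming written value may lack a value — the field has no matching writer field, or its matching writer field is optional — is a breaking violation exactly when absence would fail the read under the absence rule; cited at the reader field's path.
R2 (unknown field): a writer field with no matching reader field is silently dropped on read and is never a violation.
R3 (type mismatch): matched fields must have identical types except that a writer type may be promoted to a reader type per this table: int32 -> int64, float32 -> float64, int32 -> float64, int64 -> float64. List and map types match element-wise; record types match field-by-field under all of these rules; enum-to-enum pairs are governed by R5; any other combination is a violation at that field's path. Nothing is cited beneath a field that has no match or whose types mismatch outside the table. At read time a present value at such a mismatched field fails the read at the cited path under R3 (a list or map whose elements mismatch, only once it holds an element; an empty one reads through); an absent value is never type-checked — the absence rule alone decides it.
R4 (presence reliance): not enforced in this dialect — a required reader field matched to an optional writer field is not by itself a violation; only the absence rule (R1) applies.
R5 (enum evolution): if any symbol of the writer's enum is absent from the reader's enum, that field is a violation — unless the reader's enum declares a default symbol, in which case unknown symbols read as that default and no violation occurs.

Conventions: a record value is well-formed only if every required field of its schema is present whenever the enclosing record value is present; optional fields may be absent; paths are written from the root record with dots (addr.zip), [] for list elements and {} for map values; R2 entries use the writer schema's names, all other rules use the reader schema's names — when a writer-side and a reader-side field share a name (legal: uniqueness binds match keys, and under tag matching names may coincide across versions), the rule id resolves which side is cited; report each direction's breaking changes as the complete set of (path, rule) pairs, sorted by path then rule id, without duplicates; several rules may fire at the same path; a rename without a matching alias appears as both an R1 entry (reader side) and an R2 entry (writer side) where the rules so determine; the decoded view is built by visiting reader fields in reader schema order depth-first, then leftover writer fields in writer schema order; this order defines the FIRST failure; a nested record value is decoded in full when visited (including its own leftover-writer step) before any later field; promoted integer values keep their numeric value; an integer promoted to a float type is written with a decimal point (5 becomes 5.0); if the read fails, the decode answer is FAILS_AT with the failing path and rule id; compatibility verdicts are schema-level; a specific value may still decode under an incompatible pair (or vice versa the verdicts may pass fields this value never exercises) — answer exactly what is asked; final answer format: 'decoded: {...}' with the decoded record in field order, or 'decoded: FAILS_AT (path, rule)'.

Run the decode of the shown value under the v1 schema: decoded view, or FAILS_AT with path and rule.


the writer's type comes first in each Invoice pair
migrating the Invoice value to v1:
  kind := "HELD"
  active := true
  avatar := 0xBEEF
  enabled := true (from writer verified)
  quantity := -2
  archived := false
  writer retries: no reader field; dropped
  => decoded: {"kind": "HELD", "active": true, "avatar": 0xBEEF, "enabled": true, "quantity": -2, "archived": false}
the other Invoice changes do not affect what is asked:
  added field retries to record Invoice: required int32, tag 19, default 100 (in v2 it sits immediately before kind) -> matters for Invoice compatibility verdicts, not for this value's decode
  renamed field enabled to verified in record Invoice -> no rule fires on it and the decoded Invoice view is identical with or without it

decoded: {"kind": "HELD", "active": true, "avatar": 0xBEEF, "enabled": true, "quantity": -2, "archived": false}


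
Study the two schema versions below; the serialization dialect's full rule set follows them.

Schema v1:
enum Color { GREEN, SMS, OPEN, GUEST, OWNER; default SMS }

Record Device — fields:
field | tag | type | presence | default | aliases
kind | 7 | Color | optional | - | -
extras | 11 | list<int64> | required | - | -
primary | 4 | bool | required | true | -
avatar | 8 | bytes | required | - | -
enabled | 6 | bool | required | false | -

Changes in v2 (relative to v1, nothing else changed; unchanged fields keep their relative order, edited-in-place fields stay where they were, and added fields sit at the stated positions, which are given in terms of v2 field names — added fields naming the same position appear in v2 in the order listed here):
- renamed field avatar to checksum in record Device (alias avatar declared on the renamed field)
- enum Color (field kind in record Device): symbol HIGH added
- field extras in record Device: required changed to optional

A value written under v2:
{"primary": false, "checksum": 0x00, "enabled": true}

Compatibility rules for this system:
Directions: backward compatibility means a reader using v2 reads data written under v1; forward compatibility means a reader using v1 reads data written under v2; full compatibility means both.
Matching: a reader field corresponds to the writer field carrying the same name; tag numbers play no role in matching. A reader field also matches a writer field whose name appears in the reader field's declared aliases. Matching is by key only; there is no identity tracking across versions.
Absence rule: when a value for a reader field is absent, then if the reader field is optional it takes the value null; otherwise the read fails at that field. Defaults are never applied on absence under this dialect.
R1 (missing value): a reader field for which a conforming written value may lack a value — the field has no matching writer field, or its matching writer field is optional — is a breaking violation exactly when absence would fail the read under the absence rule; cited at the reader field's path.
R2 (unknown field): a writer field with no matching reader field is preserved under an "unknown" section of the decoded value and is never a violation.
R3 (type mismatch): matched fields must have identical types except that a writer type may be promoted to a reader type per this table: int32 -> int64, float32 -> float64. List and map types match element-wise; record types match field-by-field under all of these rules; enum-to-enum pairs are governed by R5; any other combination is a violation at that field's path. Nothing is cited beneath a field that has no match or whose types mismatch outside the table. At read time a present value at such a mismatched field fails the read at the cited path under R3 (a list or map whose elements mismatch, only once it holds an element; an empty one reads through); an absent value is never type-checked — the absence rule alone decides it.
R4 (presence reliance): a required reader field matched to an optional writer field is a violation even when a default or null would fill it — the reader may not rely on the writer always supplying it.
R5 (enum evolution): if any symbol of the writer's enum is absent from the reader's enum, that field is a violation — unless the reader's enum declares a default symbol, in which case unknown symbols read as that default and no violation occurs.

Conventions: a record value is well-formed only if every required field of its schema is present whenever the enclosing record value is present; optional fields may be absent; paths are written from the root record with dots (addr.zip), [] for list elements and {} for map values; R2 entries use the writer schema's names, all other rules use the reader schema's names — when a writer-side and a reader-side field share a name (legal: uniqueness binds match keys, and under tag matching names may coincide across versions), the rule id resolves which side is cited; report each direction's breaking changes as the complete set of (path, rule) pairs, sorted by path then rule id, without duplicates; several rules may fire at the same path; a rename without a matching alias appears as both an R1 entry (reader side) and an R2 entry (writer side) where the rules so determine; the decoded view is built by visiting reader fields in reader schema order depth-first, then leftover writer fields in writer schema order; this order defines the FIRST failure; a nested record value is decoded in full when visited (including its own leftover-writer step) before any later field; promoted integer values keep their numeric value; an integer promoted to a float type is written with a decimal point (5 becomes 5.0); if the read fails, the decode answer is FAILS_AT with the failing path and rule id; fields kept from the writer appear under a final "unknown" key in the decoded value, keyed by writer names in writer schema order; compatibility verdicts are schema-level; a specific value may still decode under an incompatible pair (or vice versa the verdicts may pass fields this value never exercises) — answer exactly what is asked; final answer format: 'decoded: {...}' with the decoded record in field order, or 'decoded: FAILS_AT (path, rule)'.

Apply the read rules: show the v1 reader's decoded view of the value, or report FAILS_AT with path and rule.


the writer's type comes first in each Device pair
migrating the Device value to v1:
  kind := null (not supplied -> null)
  read fails at extras under R1 (no fill)
  => FAILS_AT (extras, R1)
remaining Device differences; none change what is asked:
  renamed field avatar to checksum in record Device (alias avatar declared on the renamed field) -> a verdict-level change on Device — the shown value reads the same
  enum Color (field kind in record Device): symbol HIGH added -> triggers nothing under the printed rules; the Device answer is the same either way

decoded: FAILS_AT (extras, R1)


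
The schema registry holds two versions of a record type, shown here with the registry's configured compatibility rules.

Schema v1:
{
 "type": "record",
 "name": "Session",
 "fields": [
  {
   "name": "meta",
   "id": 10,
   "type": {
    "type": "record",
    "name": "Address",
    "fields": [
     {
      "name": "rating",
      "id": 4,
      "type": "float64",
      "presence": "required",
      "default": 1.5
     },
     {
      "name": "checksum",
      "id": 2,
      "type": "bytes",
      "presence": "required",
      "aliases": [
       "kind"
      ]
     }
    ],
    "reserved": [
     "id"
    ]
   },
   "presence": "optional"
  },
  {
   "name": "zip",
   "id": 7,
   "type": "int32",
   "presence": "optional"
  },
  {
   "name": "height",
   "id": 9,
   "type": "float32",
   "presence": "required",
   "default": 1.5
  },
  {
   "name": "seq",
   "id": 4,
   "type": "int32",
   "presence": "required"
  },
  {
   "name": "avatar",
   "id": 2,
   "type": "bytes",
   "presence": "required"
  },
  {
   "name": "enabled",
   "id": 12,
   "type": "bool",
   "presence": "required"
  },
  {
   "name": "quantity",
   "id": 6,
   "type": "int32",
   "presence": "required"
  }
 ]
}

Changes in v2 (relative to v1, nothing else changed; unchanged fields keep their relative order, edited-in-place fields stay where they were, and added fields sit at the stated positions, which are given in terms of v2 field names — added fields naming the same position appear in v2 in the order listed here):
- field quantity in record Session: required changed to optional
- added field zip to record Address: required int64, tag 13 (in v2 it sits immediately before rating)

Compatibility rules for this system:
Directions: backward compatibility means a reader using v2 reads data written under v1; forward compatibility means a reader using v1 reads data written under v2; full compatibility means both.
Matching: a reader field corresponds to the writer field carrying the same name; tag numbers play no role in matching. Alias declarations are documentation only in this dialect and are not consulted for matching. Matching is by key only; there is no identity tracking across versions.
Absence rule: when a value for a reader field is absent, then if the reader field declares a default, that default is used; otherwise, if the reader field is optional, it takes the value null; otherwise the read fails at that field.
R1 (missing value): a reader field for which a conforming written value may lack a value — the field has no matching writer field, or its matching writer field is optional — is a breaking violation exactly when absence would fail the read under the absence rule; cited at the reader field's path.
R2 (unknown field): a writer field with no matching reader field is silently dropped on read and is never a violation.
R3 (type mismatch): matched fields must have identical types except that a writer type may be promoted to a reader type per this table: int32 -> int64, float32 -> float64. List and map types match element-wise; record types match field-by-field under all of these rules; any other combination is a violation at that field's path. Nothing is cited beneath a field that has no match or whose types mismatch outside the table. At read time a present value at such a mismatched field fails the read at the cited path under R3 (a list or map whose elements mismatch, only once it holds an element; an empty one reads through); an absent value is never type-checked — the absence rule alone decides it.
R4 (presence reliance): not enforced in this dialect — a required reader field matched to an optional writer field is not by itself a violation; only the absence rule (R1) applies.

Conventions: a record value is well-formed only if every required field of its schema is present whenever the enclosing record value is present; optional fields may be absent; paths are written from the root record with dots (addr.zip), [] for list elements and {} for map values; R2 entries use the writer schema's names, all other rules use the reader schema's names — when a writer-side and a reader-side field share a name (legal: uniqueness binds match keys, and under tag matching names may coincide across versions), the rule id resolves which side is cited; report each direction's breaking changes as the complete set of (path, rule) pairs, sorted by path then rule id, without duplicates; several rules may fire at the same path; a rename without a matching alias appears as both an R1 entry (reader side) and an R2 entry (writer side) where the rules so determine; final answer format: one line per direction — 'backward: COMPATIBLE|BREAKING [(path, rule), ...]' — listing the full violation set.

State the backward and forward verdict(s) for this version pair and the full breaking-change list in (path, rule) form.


the writer's type comes first in each Session pair
backward analysis of Session with v2 as reader and v1 as writer:
  Address -> Address, writer optional: meta aligns to meta
  int32 -> int32, writer optional: zip aligns to zip
  float32 -> float32, writer required: height aligns to height
  int32 -> int32, writer required: seq aligns to seq
  bytes -> bytes, writer required: avatar aligns to avatar
  bool -> bool, writer required: enabled aligns to enabled
  int32 -> int32, writer required: quantity aligns to quantity
  no writer field matches reader meta.zip
  float64 -> float64, writer required: meta.rating aligns to meta.rating
  bytes -> bytes, writer required: meta.checksum aligns to meta.checksum
  rule R1 violated at meta.zip
  => 1 violation(s): backward is BREAKING for Session
forward analysis of Session with v1 as reader and v2 as writer:
  Address -> Address, writer optional: meta aligns to meta
  int32 -> int32, writer optional: zip aligns to zip
  float32 -> float32, writer required: height aligns to height
  int32 -> int32, writer required: seq aligns to seq
  bytes -> bytes, writer required: avatar aligns to avatar
  bool -> bool, writer required: enabled aligns to enabled
  int32 -> int32, writer optional: quantity aligns to quantity
  float64 -> float64, writer required: meta.rating aligns to meta.rating
  bytes -> bytes, writer required: meta.checksum aligns to meta.checksum
  writer meta.zip: unknown to reader
  rule R1 violated at quantity
  => 1 violation(s): forward is BREAKING for Session

backward: BREAKING [(meta.zip, R1)]; forward: BREAKING [(quantity, R1)]
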